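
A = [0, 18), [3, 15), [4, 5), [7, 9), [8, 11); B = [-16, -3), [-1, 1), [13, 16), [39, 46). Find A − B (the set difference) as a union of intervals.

First set merges to [0, 18).
[0, 18) \ B = [1, 13), [16, 18).

[1, 13) ∪ [16, 18)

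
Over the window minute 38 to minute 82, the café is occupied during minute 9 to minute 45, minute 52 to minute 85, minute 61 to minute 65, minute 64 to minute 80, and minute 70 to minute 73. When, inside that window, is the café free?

Covered (merged): minute 9 to minute 45, minute 52 to minute 85.
Uncovered inside minute 38 to minute 82: minute 45 to minute 52.

minute 45 to minute 52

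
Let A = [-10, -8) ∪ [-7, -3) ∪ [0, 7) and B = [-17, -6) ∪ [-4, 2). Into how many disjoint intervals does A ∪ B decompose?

A ∪ B = [-17, 7).
That is 1 disjoint piece.

1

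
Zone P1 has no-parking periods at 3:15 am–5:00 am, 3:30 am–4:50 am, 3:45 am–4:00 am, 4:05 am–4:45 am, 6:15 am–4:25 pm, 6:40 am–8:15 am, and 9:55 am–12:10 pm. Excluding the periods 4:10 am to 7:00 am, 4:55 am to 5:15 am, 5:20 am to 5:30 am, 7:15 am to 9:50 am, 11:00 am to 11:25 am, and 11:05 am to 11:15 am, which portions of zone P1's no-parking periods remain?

3:15 am-4:10 am, 7:00 am-7:15 am, 9:50 am-11:00 am, 11:25 am-4:25 pm

Merge the first list: 3:15 am-5:00 am, 6:15 am-4:25 pm.
Merge the second list: 4:10 am-7:00 am, 7:15 am-9:50 am, 11:00 am-11:25 am.
3:15 am-5:00 am with B removed leaves 3:15 am-4:10 am.
6:15 am-4:25 pm with B removed leaves 7:00 am-7:15 am, 9:50 am-11:00 am, 11:25 am-4:25 pm.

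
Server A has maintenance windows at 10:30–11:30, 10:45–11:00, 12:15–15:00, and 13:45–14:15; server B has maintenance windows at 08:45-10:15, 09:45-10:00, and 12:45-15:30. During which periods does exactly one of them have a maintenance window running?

Merge the first list: 10:30-11:30, 12:15-15:00.
Merge the second list: 08:45-10:15, 12:45-15:30.
A \ B = 10:30-11:30, 12:15-12:45.
B \ A = 08:45-10:15, 15:00-15:30.
Union of the two gives the symmetric difference.

08:45-10:15, 10:30-11:30, 12:15-12:45, 15:00-15:30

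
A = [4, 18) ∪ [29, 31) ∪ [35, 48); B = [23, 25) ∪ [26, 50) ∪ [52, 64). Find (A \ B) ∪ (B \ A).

A \ B = [4, 18).
B \ A = [23, 25), [26, 29), [31, 35), [48, 50), [52, 64).
Union of the two gives the symmetric difference.

[4, 18) ∪ [23, 25) ∪ [26, 29) ∪ [31, 35) ∪ [48, 50) ∪ [52, 64)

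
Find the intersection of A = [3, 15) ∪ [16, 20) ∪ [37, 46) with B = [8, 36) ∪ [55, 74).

[3, 15) meets the second set on [8, 15).
[16, 20) meets the second set on [16, 20).
[37, 46): no overlap with the second set.

[8, 15) ∪ [16, 20)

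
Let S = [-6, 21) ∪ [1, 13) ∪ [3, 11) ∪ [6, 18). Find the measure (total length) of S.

Merged: [-6, 21).
Length: 27.

27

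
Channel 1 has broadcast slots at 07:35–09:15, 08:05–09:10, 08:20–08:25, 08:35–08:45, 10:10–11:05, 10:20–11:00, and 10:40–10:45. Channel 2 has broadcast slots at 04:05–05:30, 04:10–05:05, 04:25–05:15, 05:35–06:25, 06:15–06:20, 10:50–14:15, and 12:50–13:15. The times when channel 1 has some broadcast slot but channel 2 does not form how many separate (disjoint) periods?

2

Merge the first list: 07:35–09:15, 10:10–11:05.
Merge the second list: 04:05–05:30, 05:35–06:25, 10:50–14:15.
A \ B = 07:35–09:15, 10:10–10:50.
That is 2 disjoint pieces.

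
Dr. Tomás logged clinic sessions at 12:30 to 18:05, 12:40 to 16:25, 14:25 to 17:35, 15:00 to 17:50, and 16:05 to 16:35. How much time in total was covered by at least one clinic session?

5 h 35 min

Merged: 12:30-18:05.
Length: 5 h 35 min.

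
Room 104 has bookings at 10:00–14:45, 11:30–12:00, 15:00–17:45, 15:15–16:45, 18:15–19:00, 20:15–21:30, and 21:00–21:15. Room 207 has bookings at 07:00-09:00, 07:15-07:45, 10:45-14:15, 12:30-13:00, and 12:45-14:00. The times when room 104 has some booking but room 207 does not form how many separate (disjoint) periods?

5

First set merges to 10:00-14:45, 15:00-17:45, 18:15-19:00, 20:15-21:30.
Second set merges to 07:00-09:00, 10:45-14:15.
A \ B = 10:00-10:45, 14:15-14:45, 15:00-17:45, 18:15-19:00, 20:15-21:30.
That is 5 disjoint pieces.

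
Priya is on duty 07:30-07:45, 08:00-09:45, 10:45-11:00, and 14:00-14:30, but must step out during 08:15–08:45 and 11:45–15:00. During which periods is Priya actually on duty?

07:30-07:45, 08:00-08:15, 08:45-09:45, 10:45-11:00

07:30-07:45: no B overlap → unchanged.
08:00-09:45 minus B → 08:00-08:15, 08:45-09:45.
10:45-11:00: no B overlap → unchanged.
14:00-14:30: fully covered by B → removed.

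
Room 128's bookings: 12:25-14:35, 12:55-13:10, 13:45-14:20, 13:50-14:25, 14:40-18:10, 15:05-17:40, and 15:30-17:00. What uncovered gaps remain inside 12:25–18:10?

Covered (merged): 12:25–14:35, 14:40–18:10.
Uncovered inside 12:25–18:10: 14:35–14:40.

14:35–14:40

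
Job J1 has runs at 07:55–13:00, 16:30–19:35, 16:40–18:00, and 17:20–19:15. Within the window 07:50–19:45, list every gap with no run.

The merged coverage is 07:55-13:00, 16:30-19:35.
Complement within 07:50-19:45: 07:50-07:55, 13:00-16:30, 19:35-19:45.

07:50-07:55, 13:00-16:30, 19:35-19:45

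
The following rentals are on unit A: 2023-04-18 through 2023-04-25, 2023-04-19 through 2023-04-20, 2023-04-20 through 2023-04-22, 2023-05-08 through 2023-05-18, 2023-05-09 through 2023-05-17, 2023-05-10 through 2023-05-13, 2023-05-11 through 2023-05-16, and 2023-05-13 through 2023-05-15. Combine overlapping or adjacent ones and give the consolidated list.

2023-04-19 through 2023-04-20 overlaps/touches 2023-04-18 through 2023-04-25 → extend to 2023-04-18 through 2023-04-25.
2023-04-20 through 2023-04-22 overlaps/touches 2023-04-18 through 2023-04-25 → extend to 2023-04-18 through 2023-04-25.
2023-05-08 through 2023-05-18 is disjoint → start new block.
2023-05-09 through 2023-05-17 overlaps/touches 2023-05-08 through 2023-05-18 → extend to 2023-05-08 through 2023-05-18.
2023-05-10 through 2023-05-13 overlaps/touches 2023-05-08 through 2023-05-18 → extend to 2023-05-08 through 2023-05-18.
2023-05-11 through 2023-05-16 overlaps/touches 2023-05-08 through 2023-05-18 → extend to 2023-05-08 through 2023-05-18.
2023-05-13 through 2023-05-15 overlaps/touches 2023-05-08 through 2023-05-18 → extend to 2023-05-08 through 2023-05-18.

2023-04-18 through 2023-04-25, 2023-05-08 through 2023-05-18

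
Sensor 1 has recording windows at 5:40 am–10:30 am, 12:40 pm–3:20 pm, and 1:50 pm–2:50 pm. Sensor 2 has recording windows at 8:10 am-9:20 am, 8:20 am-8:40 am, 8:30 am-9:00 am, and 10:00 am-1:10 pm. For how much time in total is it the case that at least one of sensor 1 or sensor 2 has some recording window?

A, merged: 5:40 am–10:30 am, 12:40 pm–3:20 pm.
B, merged: 8:10 am–9:20 am, 10:00 am–1:10 pm.
A ∪ B = 5:40 am–3:20 pm.
Total: 9 h 40 min.

9 h 40 min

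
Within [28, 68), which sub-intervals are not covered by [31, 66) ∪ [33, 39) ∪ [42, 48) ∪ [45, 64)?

[28, 31) ∪ [66, 68)

After merging, the occupied span is [31, 66).
Gaps within [28, 68): [28, 31), [66, 68).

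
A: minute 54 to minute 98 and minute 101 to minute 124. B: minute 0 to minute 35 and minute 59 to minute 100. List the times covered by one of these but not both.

minute 0 to minute 35, minute 54 to minute 59, minute 98 to minute 100, minute 101 to minute 124

A but not B: minute 54 to minute 59, minute 101 to minute 124.
B but not A: minute 0 to minute 35, minute 98 to minute 100.
Combining gives A △ B.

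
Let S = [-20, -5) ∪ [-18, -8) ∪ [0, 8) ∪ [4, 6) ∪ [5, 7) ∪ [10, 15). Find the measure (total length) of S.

28

Merged: [-20, -5), [0, 8), [10, 15).
Lengths: 15 + 8 + 5 = 28.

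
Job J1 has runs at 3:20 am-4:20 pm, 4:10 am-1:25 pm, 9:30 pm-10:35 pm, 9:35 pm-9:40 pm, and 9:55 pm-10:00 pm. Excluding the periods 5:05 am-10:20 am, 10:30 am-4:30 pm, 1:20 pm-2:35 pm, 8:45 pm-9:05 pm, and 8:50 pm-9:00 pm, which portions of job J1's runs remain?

Merge the first list: 3:20 am–4:20 pm, 9:30 pm–10:35 pm.
Merge the second list: 5:05 am–10:20 am, 10:30 am–4:30 pm, 8:45 pm–9:05 pm.
3:20 am–4:20 pm minus B → 3:20 am–5:05 am, 10:20 am–10:30 am.
9:30 pm–10:35 pm: no B overlap → unchanged.

3:20 am–5:05 am, 10:20 am–10:30 am, 9:30 pm–10:35 pm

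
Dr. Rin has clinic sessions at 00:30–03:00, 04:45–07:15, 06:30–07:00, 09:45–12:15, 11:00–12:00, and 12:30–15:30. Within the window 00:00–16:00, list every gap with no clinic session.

After merging, the occupied span is 00:30–03:00, 04:45–07:15, 09:45–12:15, 12:30–15:30.
Complement within 00:00–16:00: 00:00–00:30, 03:00–04:45, 07:15–09:45, 12:15–12:30, 15:30–16:00.

00:00–00:30, 03:00–04:45, 07:15–09:45, 12:15–12:30, 15:30–16:00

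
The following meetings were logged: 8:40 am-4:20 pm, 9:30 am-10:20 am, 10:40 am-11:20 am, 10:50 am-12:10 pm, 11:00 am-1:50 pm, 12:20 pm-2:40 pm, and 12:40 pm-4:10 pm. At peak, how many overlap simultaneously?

Sweep endpoints in order; track running count of active intervals.
Peak of 4 reached at 11:00 am.

4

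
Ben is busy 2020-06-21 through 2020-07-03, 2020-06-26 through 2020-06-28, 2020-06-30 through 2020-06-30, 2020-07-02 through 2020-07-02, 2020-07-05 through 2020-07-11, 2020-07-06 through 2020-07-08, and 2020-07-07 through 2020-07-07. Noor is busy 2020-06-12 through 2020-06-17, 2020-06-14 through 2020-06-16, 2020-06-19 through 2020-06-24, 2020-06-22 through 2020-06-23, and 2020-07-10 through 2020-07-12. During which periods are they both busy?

2020-06-21 through 2020-06-24, 2020-07-10 through 2020-07-11

First set merges to 2020-06-21 through 2020-07-03, 2020-07-05 through 2020-07-11.
Second set merges to 2020-06-12 through 2020-06-17, 2020-06-19 through 2020-06-24, 2020-07-10 through 2020-07-12.
2020-06-21 through 2020-07-03 overlaps B on 2020-06-21 through 2020-06-24.
2020-07-05 through 2020-07-11 overlaps B on 2020-07-10 through 2020-07-11.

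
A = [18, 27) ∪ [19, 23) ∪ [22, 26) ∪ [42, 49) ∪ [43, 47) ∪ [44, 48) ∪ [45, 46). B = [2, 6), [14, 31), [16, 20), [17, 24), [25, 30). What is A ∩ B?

Merge the first list: [18, 27), [42, 49).
Merge the second list: [2, 6), [14, 31).
[18, 27) meets the second set on [18, 27).
[42, 49): no overlap with the second set.

[18, 27)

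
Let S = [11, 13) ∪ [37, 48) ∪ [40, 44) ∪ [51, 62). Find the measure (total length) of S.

Merged: [11, 13), [37, 48), [51, 62).
Lengths: 2 + 11 + 11 = 24.

24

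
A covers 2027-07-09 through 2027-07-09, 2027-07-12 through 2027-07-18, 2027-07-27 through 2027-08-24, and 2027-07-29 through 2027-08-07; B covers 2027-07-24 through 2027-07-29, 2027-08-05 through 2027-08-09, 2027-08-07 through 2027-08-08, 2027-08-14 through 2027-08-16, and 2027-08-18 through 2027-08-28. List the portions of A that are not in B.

2027-07-09 through 2027-07-09, 2027-07-12 through 2027-07-18, 2027-07-30 through 2027-08-04, 2027-08-10 through 2027-08-13, 2027-08-17 through 2027-08-17

Merge the first list: 2027-07-09 through 2027-07-09, 2027-07-12 through 2027-07-18, 2027-07-27 through 2027-08-24.
Merge the second list: 2027-07-24 through 2027-07-29, 2027-08-05 through 2027-08-09, 2027-08-14 through 2027-08-16, 2027-08-18 through 2027-08-28.
2027-07-09 through 2027-07-09: no B overlap → unchanged.
2027-07-12 through 2027-07-18: no B overlap → unchanged.
2027-07-27 through 2027-08-24 minus B → 2027-07-30 through 2027-08-04, 2027-08-10 through 2027-08-13, 2027-08-17 through 2027-08-17.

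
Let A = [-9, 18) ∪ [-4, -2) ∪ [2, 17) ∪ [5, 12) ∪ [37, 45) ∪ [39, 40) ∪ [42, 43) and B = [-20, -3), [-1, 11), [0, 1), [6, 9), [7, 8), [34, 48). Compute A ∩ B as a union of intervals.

[-9, -3) ∪ [-1, 11) ∪ [37, 45)

First set merges to [-9, 18), [37, 45).
Second set merges to [-20, -3), [-1, 11), [34, 48).
[-9, 18) meets the second set on [-9, -3), [-1, 11).
[37, 45) meets the second set on [37, 45).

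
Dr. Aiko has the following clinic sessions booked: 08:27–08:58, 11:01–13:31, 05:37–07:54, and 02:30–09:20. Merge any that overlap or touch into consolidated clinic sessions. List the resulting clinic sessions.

02:30–09:20, 11:01–13:31

Sort by start: 02:30–09:20, 05:37–07:54, 08:27–08:58, 11:01–13:31.
05:37–07:54 overlaps/touches 02:30–09:20 → extend to 02:30–09:20.
08:27–08:58 overlaps/touches 02:30–09:20 → extend to 02:30–09:20.
11:01–13:31 is disjoint → start new block.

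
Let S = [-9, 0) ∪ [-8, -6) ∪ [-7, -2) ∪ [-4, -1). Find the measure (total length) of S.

9

Merged: [-9, 0).
Length: 9.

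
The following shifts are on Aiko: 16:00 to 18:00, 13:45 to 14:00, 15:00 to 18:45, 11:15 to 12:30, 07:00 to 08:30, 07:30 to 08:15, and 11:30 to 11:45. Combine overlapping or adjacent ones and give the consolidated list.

Sort by start: 07:00-08:30, 07:30-08:15, 11:15-12:30, 11:30-11:45, 13:45-14:00, 15:00-18:45, 16:00-18:00.
07:30-08:15 overlaps/touches 07:00-08:30 → extend to 07:00-08:30.
11:15-12:30 is disjoint → start new block.
11:30-11:45 overlaps/touches 11:15-12:30 → extend to 11:15-12:30.
13:45-14:00 is disjoint → start new block.
15:00-18:45 is disjoint → start new block.
16:00-18:00 overlaps/touches 15:00-18:45 → extend to 15:00-18:45.

07:00-08:30, 11:15-12:30, 13:45-14:00, 15:00-18:45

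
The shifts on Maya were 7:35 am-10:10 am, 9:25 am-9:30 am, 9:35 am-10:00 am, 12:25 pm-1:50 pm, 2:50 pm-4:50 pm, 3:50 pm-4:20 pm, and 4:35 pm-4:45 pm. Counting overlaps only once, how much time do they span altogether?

6 h

Merged: 7:35 am–10:10 am, 12:25 pm–1:50 pm, 2:50 pm–4:50 pm.
Lengths: 2 h 35 min + 1 h 25 min + 2 h = 6 h.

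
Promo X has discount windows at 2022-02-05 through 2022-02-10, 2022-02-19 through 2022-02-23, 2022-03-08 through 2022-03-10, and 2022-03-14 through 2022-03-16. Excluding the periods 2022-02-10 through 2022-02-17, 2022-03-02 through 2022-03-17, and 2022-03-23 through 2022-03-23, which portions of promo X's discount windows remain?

2022-02-05 through 2022-02-10 \ B = 2022-02-05 through 2022-02-09.
2022-02-19 through 2022-02-23: nothing removed.
2022-03-08 through 2022-03-10: entirely removed.
2022-03-14 through 2022-03-16: entirely removed.

2022-02-05 through 2022-02-09, 2022-02-19 through 2022-02-23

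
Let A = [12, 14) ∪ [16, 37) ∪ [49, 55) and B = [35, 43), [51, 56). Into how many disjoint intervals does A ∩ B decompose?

2

A ∩ B = [35, 37), [51, 55).
That is 2 disjoint pieces.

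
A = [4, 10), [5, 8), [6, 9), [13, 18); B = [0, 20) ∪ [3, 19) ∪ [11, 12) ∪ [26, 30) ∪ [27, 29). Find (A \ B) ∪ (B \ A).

[0, 4) ∪ [10, 13) ∪ [18, 20) ∪ [26, 30)

A, merged: [4, 10), [13, 18).
B, merged: [0, 20), [26, 30).
A but not B: none.
B but not A: [0, 4), [10, 13), [18, 20), [26, 30).
Combining gives A △ B.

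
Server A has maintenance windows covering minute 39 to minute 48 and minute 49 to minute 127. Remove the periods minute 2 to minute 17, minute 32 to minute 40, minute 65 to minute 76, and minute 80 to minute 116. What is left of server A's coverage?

minute 39 to minute 48 \ B = minute 40 to minute 48.
minute 49 to minute 127 \ B = minute 49 to minute 65, minute 76 to minute 80, minute 116 to minute 127.

minute 40 to minute 48, minute 49 to minute 65, minute 76 to minute 80, minute 116 to minute 127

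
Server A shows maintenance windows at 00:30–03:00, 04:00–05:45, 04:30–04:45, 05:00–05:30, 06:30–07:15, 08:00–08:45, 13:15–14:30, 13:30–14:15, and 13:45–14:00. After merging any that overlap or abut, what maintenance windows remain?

04:00-05:45 is disjoint → start new block.
04:30-04:45 overlaps/touches 04:00-05:45 → extend to 04:00-05:45.
05:00-05:30 overlaps/touches 04:00-05:45 → extend to 04:00-05:45.
06:30-07:15 is disjoint → start new block.
08:00-08:45 is disjoint → start new block.
13:15-14:30 is disjoint → start new block.
13:30-14:15 overlaps/touches 13:15-14:30 → extend to 13:15-14:30.
13:45-14:00 overlaps/touches 13:15-14:30 → extend to 13:15-14:30.

00:30-03:00, 04:00-05:45, 06:30-07:15, 08:00-08:45, 13:15-14:30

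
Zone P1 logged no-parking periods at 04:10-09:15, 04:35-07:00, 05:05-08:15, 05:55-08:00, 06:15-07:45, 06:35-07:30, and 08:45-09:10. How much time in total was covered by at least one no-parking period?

Merged: 04:10–09:15.
Length: 5 h 5 min.

5 h 5 min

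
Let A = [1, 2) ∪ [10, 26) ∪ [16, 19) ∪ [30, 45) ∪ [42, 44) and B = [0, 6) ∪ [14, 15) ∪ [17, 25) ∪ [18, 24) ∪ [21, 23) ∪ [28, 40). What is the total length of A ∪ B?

A, merged: [1, 2), [10, 26), [30, 45).
B, merged: [0, 6), [14, 15), [17, 25), [28, 40).
A ∪ B = [0, 6), [10, 26), [28, 45).
Total: 6 + 16 + 17 = 39.

39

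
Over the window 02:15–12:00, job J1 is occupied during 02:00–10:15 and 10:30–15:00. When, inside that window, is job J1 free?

The merged coverage is 02:00-10:15, 10:30-15:00.
Uncovered inside 02:15-12:00: 10:15-10:30.

10:15-10:30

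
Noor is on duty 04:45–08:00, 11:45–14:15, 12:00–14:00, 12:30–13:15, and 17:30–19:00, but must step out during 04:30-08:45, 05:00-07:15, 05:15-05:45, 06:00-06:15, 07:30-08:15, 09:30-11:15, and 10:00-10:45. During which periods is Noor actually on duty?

11:45–14:15, 17:30–19:00

A, merged: 04:45–08:00, 11:45–14:15, 17:30–19:00.
B, merged: 04:30–08:45, 09:30–11:15.
04:45–08:00: entirely removed.
11:45–14:15: nothing removed.
17:30–19:00: nothing removed.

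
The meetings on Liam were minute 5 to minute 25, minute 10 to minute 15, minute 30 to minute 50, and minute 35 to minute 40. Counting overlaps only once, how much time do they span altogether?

Merged: minute 5 to minute 25, minute 30 to minute 50.
Lengths: 20 minutes + 20 minutes = 40 minutes.

40 minutes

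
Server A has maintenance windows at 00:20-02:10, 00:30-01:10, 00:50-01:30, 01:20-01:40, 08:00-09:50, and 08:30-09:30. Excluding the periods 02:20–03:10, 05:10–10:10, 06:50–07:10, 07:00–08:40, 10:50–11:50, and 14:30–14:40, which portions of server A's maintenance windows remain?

First set merges to 00:20-02:10, 08:00-09:50.
Second set merges to 02:20-03:10, 05:10-10:10, 10:50-11:50, 14:30-14:40.
00:20-02:10: no B overlap → unchanged.
08:00-09:50: fully covered by B → removed.

00:20-02:10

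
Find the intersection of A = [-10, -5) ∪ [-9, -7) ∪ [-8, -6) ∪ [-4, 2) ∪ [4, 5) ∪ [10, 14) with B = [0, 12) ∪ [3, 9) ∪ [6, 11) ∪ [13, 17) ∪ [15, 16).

[0, 2) ∪ [4, 5) ∪ [10, 12) ∪ [13, 14)

Merge the first list: [-10, -5), [-4, 2), [4, 5), [10, 14).
Merge the second list: [0, 12), [13, 17).
[-10, -5) meets no B interval.
[-4, 2) ∩ B → [0, 2).
[4, 5) ∩ B → [4, 5).
[10, 14) ∩ B → [10, 12), [13, 14).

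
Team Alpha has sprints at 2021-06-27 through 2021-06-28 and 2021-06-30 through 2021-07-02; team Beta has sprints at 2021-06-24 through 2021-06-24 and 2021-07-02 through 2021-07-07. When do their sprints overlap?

2021-07-02 through 2021-07-02

2021-06-27 through 2021-06-28: no overlap with the second set.
2021-06-30 through 2021-07-02 meets the second set on 2021-07-02 through 2021-07-02.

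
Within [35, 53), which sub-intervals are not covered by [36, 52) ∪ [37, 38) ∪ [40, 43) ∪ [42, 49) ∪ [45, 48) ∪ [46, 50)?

[35, 36) ∪ [52, 53)

After merging, the occupied span is [36, 52).
Complement within [35, 53): [35, 36), [52, 53).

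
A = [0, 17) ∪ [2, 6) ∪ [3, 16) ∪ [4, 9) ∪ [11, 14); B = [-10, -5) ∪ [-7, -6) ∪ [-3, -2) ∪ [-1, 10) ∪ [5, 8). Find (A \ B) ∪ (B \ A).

[-10, -5) ∪ [-3, -2) ∪ [-1, 0) ∪ [10, 17)

A, merged: [0, 17).
B, merged: [-10, -5), [-3, -2), [-1, 10).
Only in the first: [10, 17).
Only in the second: [-10, -5), [-3, -2), [-1, 0).
Together these are the periods covered by exactly one.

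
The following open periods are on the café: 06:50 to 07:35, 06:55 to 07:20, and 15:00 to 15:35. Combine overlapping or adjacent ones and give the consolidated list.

06:55-07:20 overlaps/touches 06:50-07:35 → extend to 06:50-07:35.
15:00-15:35 is disjoint → start new block.

06:50-07:35, 15:00-15:35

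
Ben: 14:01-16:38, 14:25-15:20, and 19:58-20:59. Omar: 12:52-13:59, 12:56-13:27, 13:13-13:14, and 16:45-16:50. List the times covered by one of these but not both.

12:52–13:59, 14:01–16:38, 16:45–16:50, 19:58–20:59

Merge the first list: 14:01–16:38, 19:58–20:59.
Merge the second list: 12:52–13:59, 16:45–16:50.
A but not B: 14:01–16:38, 19:58–20:59.
B but not A: 12:52–13:59, 16:45–16:50.
Combining gives A △ B.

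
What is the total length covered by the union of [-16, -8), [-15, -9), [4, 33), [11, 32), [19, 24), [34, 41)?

Merged: [-16, -8), [4, 33), [34, 41).
Lengths: 8 + 29 + 7 = 44.

44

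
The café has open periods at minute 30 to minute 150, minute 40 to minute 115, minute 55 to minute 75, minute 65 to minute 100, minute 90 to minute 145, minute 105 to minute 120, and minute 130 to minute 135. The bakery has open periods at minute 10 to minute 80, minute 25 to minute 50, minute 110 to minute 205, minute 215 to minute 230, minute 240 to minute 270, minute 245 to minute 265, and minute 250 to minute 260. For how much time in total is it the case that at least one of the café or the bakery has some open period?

A, merged: minute 30 to minute 150.
B, merged: minute 10 to minute 80, minute 110 to minute 205, minute 215 to minute 230, minute 240 to minute 270.
A ∪ B = minute 10 to minute 205, minute 215 to minute 230, minute 240 to minute 270.
Total: 195 minutes + 15 minutes + 30 minutes = 240 minutes.

240 minutes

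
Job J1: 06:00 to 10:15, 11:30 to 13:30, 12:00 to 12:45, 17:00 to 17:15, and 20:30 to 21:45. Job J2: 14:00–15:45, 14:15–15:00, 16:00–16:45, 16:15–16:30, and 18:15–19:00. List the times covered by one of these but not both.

First set merges to 06:00-10:15, 11:30-13:30, 17:00-17:15, 20:30-21:45.
Second set merges to 14:00-15:45, 16:00-16:45, 18:15-19:00.
Only in the first: 06:00-10:15, 11:30-13:30, 17:00-17:15, 20:30-21:45.
Only in the second: 14:00-15:45, 16:00-16:45, 18:15-19:00.
Together these are the periods covered by exactly one.

06:00-10:15, 11:30-13:30, 14:00-15:45, 16:00-16:45, 17:00-17:15, 18:15-19:00, 20:30-21:45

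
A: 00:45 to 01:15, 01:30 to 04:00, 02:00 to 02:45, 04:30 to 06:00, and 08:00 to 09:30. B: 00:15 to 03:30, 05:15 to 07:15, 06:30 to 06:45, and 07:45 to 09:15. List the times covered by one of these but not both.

00:15-00:45, 01:15-01:30, 03:30-04:00, 04:30-05:15, 06:00-07:15, 07:45-08:00, 09:15-09:30

First set merges to 00:45-01:15, 01:30-04:00, 04:30-06:00, 08:00-09:30.
Second set merges to 00:15-03:30, 05:15-07:15, 07:45-09:15.
Only in the first: 03:30-04:00, 04:30-05:15, 09:15-09:30.
Only in the second: 00:15-00:45, 01:15-01:30, 06:00-07:15, 07:45-08:00.
Together these are the periods covered by exactly one.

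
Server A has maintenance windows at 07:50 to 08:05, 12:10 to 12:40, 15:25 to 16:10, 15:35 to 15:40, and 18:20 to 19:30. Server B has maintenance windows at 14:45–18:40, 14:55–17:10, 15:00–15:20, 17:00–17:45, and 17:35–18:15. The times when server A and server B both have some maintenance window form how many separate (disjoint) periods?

2

First set merges to 07:50–08:05, 12:10–12:40, 15:25–16:10, 18:20–19:30.
Second set merges to 14:45–18:40.
A ∩ B = 15:25–16:10, 18:20–18:40.
That is 2 disjoint pieces.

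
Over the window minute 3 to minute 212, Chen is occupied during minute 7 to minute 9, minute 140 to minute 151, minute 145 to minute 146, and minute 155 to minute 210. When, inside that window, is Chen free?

The merged coverage is minute 7 to minute 9, minute 140 to minute 151, minute 155 to minute 210.
Complement within minute 3 to minute 212: minute 3 to minute 7, minute 9 to minute 140, minute 151 to minute 155, minute 210 to minute 212.

minute 3 to minute 7, minute 9 to minute 140, minute 151 to minute 155, minute 210 to minute 212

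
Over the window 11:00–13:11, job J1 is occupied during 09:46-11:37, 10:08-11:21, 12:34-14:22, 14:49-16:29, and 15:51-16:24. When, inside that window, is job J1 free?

11:37–12:34

The merged coverage is 09:46–11:37, 12:34–14:22, 14:49–16:29.
Complement within 11:00–13:11: 11:37–12:34.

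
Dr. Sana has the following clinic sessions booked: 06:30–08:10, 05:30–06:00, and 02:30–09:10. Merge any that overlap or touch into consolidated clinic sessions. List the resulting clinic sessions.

Sort by start: 02:30–09:10, 05:30–06:00, 06:30–08:10.
05:30–06:00 overlaps/touches 02:30–09:10 → extend to 02:30–09:10.
06:30–08:10 overlaps/touches 02:30–09:10 → extend to 02:30–09:10.

02:30–09:10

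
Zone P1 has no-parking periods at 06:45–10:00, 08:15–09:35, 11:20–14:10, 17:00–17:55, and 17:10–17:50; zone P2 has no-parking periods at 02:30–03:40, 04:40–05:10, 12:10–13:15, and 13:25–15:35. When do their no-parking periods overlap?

12:10-13:15, 13:25-14:10

A, merged: 06:45-10:00, 11:20-14:10, 17:00-17:55.
06:45-10:00 meets no B interval.
11:20-14:10 ∩ B → 12:10-13:15, 13:25-14:10.
17:00-17:55 meets no B interval.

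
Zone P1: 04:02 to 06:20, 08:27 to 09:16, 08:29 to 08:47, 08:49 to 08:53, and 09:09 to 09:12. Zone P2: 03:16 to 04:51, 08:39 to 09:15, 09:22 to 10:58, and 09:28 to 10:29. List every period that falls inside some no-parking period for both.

04:02–04:51, 08:39–09:15

Merge the first list: 04:02–06:20, 08:27–09:16.
Merge the second list: 03:16–04:51, 08:39–09:15, 09:22–10:58.
04:02–06:20 meets the second set on 04:02–04:51.
08:27–09:16 meets the second set on 08:39–09:15.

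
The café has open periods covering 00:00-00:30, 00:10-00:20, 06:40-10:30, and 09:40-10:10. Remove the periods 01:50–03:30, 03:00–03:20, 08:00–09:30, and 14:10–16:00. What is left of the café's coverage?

A, merged: 00:00–00:30, 06:40–10:30.
B, merged: 01:50–03:30, 08:00–09:30, 14:10–16:00.
00:00–00:30: nothing removed.
06:40–10:30 \ B = 06:40–08:00, 09:30–10:30.

00:00–00:30, 06:40–08:00, 09:30–10:30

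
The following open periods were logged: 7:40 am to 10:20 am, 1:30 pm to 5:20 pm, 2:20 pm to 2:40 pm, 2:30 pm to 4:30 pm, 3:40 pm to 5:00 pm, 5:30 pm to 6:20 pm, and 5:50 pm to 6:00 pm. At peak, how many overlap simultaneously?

3

Walk the sorted start/end points keeping a running depth.
The depth first hits 3 at 2:30 pm.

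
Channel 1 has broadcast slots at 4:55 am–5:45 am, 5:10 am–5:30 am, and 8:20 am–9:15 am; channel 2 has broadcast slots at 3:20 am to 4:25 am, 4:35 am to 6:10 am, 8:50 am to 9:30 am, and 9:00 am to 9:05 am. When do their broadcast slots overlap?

Merge the first list: 4:55 am–5:45 am, 8:20 am–9:15 am.
Merge the second list: 3:20 am–4:25 am, 4:35 am–6:10 am, 8:50 am–9:30 am.
4:55 am–5:45 am ∩ B → 4:55 am–5:45 am.
8:20 am–9:15 am ∩ B → 8:50 am–9:15 am.

4:55 am–5:45 am, 8:50 am–9:15 am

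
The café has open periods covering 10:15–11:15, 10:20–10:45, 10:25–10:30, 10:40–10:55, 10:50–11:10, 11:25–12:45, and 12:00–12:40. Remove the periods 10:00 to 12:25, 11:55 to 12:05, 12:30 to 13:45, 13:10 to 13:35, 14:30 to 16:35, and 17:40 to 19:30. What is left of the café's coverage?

12:25-12:30

Merge the first list: 10:15-11:15, 11:25-12:45.
Merge the second list: 10:00-12:25, 12:30-13:45, 14:30-16:35, 17:40-19:30.
10:15-11:15: entirely removed.
11:25-12:45 \ B = 12:25-12:30.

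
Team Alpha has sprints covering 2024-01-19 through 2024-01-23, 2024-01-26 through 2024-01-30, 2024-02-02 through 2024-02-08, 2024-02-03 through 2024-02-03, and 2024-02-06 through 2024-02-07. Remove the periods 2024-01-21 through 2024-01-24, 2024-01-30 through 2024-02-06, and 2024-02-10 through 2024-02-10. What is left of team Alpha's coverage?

Merge the first list: 2024-01-19 through 2024-01-23, 2024-01-26 through 2024-01-30, 2024-02-02 through 2024-02-08.
2024-01-19 through 2024-01-23 \ B = 2024-01-19 through 2024-01-20.
2024-01-26 through 2024-01-30 \ B = 2024-01-26 through 2024-01-29.
2024-02-02 through 2024-02-08 \ B = 2024-02-07 through 2024-02-08.

2024-01-19 through 2024-01-20, 2024-01-26 through 2024-01-29, 2024-02-07 through 2024-02-08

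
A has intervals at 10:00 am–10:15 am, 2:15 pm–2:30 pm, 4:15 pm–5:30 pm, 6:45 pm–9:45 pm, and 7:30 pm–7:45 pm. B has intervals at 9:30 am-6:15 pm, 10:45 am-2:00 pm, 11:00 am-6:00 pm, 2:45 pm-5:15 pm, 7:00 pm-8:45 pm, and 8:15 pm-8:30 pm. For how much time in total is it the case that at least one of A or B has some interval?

11 h 45 min

First set merges to 10:00 am–10:15 am, 2:15 pm–2:30 pm, 4:15 pm–5:30 pm, 6:45 pm–9:45 pm.
Second set merges to 9:30 am–6:15 pm, 7:00 pm–8:45 pm.
A ∪ B = 9:30 am–6:15 pm, 6:45 pm–9:45 pm.
Total: 8 h 45 min + 3 h = 11 h 45 min.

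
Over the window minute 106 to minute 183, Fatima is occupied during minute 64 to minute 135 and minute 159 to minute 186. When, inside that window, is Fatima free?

minute 135 to minute 159

Covered (merged): minute 64 to minute 135, minute 159 to minute 186.
Uncovered inside minute 106 to minute 183: minute 135 to minute 159.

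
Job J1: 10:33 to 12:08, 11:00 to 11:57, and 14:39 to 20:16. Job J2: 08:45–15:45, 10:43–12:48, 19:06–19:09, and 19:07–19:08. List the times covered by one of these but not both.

08:45–10:33, 12:08–14:39, 15:45–19:06, 19:09–20:16

Merge the first list: 10:33–12:08, 14:39–20:16.
Merge the second list: 08:45–15:45, 19:06–19:09.
A but not B: 15:45–19:06, 19:09–20:16.
B but not A: 08:45–10:33, 12:08–14:39.
Combining gives A △ B.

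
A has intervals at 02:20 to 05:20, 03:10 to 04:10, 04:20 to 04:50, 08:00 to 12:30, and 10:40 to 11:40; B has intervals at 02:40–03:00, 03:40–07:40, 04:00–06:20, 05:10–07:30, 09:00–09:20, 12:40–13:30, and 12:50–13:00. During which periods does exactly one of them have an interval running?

02:20-02:40, 03:00-03:40, 05:20-07:40, 08:00-09:00, 09:20-12:30, 12:40-13:30

First set merges to 02:20-05:20, 08:00-12:30.
Second set merges to 02:40-03:00, 03:40-07:40, 09:00-09:20, 12:40-13:30.
A \ B = 02:20-02:40, 03:00-03:40, 08:00-09:00, 09:20-12:30.
B \ A = 05:20-07:40, 12:40-13:30.
Union of the two gives the symmetric difference.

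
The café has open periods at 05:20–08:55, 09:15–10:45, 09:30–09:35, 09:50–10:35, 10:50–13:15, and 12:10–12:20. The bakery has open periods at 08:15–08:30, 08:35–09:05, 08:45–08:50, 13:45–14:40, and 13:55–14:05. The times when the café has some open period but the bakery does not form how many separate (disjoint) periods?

Merge the first list: 05:20–08:55, 09:15–10:45, 10:50–13:15.
Merge the second list: 08:15–08:30, 08:35–09:05, 13:45–14:40.
A \ B = 05:20–08:15, 08:30–08:35, 09:15–10:45, 10:50–13:15.
That is 4 disjoint pieces.

4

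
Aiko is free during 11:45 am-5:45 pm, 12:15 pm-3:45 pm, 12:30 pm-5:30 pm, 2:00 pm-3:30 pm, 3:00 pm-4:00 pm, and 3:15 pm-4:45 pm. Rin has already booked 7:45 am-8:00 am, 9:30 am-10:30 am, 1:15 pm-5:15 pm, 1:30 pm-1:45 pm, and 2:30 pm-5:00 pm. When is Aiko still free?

11:45 am–1:15 pm, 5:15 pm–5:45 pm

First set merges to 11:45 am–5:45 pm.
Second set merges to 7:45 am–8:00 am, 9:30 am–10:30 am, 1:15 pm–5:15 pm.
11:45 am–5:45 pm minus B → 11:45 am–1:15 pm, 5:15 pm–5:45 pm.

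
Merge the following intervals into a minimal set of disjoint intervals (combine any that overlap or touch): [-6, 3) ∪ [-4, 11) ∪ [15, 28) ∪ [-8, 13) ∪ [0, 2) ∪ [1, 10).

[-8, 13) ∪ [15, 28)

Sort by start: [-8, 13), [-6, 3), [-4, 11), [0, 2), [1, 10), [15, 28).
[-6, 3) overlaps/touches [-8, 13) → extend to [-8, 13).
[-4, 11) overlaps/touches [-8, 13) → extend to [-8, 13).
[0, 2) overlaps/touches [-8, 13) → extend to [-8, 13).
[1, 10) overlaps/touches [-8, 13) → extend to [-8, 13).
[15, 28) is disjoint → start new block.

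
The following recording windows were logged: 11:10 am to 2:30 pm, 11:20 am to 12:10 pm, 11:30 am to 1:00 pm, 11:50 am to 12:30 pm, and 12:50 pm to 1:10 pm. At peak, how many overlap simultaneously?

4

At 11:50 am, 4 of the intervals are simultaneously active.
No point has more.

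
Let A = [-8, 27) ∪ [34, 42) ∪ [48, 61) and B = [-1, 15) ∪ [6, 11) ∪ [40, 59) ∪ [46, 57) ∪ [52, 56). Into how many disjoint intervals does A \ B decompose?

4

Merge the second list: [-1, 15), [40, 59).
A \ B = [-8, -1), [15, 27), [34, 40), [59, 61).
That is 4 disjoint pieces.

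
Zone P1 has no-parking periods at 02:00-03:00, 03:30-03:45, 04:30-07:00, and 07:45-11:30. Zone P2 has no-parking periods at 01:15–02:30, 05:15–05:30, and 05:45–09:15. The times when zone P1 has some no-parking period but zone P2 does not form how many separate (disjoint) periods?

A \ B = 02:30-03:00, 03:30-03:45, 04:30-05:15, 05:30-05:45, 09:15-11:30.
That is 5 disjoint pieces.

5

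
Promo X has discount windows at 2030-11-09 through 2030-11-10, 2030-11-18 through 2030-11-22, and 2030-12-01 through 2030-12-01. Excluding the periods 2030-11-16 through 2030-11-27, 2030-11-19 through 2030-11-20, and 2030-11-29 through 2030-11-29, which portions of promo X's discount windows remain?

2030-11-09 through 2030-11-10, 2030-12-01 through 2030-12-01

Second set merges to 2030-11-16 through 2030-11-27, 2030-11-29 through 2030-11-29.
2030-11-09 through 2030-11-10 is untouched.
2030-11-18 through 2030-11-22 lies entirely inside B → drops out.
2030-12-01 through 2030-12-01 is untouched.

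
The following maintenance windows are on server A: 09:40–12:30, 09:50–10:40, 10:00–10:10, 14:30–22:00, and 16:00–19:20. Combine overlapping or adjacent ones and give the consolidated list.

09:50–10:40 overlaps/touches 09:40–12:30 → extend to 09:40–12:30.
10:00–10:10 overlaps/touches 09:40–12:30 → extend to 09:40–12:30.
14:30–22:00 is disjoint → start new block.
16:00–19:20 overlaps/touches 14:30–22:00 → extend to 14:30–22:00.

09:40–12:30, 14:30–22:00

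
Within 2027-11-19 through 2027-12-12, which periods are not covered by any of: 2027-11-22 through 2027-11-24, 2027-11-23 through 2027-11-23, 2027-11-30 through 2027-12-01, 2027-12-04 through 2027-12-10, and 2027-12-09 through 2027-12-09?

The merged coverage is 2027-11-22 through 2027-11-24, 2027-11-30 through 2027-12-01, 2027-12-04 through 2027-12-10.
Gaps within 2027-11-19 through 2027-12-12: 2027-11-19 through 2027-11-21, 2027-11-25 through 2027-11-29, 2027-12-02 through 2027-12-03, 2027-12-11 through 2027-12-12.

2027-11-19 through 2027-11-21, 2027-11-25 through 2027-11-29, 2027-12-02 through 2027-12-03, 2027-12-11 through 2027-12-12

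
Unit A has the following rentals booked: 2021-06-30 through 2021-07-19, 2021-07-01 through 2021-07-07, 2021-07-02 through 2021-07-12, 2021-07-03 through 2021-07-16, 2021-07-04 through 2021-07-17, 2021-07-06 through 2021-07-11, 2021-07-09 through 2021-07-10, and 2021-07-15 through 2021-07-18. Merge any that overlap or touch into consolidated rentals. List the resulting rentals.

2021-06-30 through 2021-07-19

2021-07-01 through 2021-07-07 overlaps/touches 2021-06-30 through 2021-07-19 → extend to 2021-06-30 through 2021-07-19.
2021-07-02 through 2021-07-12 overlaps/touches 2021-06-30 through 2021-07-19 → extend to 2021-06-30 through 2021-07-19.
2021-07-03 through 2021-07-16 overlaps/touches 2021-06-30 through 2021-07-19 → extend to 2021-06-30 through 2021-07-19.
2021-07-04 through 2021-07-17 overlaps/touches 2021-06-30 through 2021-07-19 → extend to 2021-06-30 through 2021-07-19.
2021-07-06 through 2021-07-11 overlaps/touches 2021-06-30 through 2021-07-19 → extend to 2021-06-30 through 2021-07-19.
2021-07-09 through 2021-07-10 overlaps/touches 2021-06-30 through 2021-07-19 → extend to 2021-06-30 through 2021-07-19.
2021-07-15 through 2021-07-18 overlaps/touches 2021-06-30 through 2021-07-19 → extend to 2021-06-30 through 2021-07-19.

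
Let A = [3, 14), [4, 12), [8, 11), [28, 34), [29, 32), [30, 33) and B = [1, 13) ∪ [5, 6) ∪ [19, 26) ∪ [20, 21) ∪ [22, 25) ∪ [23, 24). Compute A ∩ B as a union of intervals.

First set merges to [3, 14), [28, 34).
Second set merges to [1, 13), [19, 26).
[3, 14) meets the second set on [3, 13).
[28, 34): no overlap with the second set.

[3, 13)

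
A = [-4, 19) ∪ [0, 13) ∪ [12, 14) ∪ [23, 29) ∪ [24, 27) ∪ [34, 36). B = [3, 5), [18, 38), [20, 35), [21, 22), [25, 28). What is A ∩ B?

Merge the first list: [-4, 19), [23, 29), [34, 36).
Merge the second list: [3, 5), [18, 38).
[-4, 19) overlaps B on [3, 5), [18, 19).
[23, 29) overlaps B on [23, 29).
[34, 36) overlaps B on [34, 36).

[3, 5) ∪ [18, 19) ∪ [23, 29) ∪ [34, 36)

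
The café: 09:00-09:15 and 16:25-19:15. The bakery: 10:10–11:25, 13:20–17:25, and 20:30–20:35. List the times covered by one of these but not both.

Only in the first: 09:00–09:15, 17:25–19:15.
Only in the second: 10:10–11:25, 13:20–16:25, 20:30–20:35.
Together these are the periods covered by exactly one.

09:00–09:15, 10:10–11:25, 13:20–16:25, 17:25–19:15, 20:30–20:35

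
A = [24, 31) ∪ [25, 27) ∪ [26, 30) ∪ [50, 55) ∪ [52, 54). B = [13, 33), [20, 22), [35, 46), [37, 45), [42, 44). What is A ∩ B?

[24, 31)

Merge the first list: [24, 31), [50, 55).
Merge the second list: [13, 33), [35, 46).
[24, 31) meets the second set on [24, 31).
[50, 55): no overlap with the second set.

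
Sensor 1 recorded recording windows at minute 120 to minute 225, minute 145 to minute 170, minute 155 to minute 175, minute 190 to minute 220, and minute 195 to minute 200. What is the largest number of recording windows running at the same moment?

At minute 155, 3 of the intervals are simultaneously active.
No point has more.

3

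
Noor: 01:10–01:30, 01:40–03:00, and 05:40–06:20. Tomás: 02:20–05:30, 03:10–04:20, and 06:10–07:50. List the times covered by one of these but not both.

Second set merges to 02:20-05:30, 06:10-07:50.
A but not B: 01:10-01:30, 01:40-02:20, 05:40-06:10.
B but not A: 03:00-05:30, 06:20-07:50.
Combining gives A △ B.

01:10-01:30, 01:40-02:20, 03:00-05:30, 05:40-06:10, 06:20-07:50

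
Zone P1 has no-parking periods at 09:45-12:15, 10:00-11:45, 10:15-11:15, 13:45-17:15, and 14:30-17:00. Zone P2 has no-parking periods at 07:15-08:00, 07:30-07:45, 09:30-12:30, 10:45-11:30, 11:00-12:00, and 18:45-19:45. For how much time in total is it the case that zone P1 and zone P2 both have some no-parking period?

Merge the first list: 09:45-12:15, 13:45-17:15.
Merge the second list: 07:15-08:00, 09:30-12:30, 18:45-19:45.
A ∩ B = 09:45-12:15.
Total: 2 h 30 min.

2 h 30 min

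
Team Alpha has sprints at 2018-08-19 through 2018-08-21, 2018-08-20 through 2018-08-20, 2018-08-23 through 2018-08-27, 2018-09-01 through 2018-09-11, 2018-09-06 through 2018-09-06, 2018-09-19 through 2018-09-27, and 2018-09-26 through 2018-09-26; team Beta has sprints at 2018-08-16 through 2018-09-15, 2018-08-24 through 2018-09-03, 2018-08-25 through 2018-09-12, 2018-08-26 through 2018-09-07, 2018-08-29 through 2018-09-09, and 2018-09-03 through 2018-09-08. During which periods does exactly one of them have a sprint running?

2018-08-16 through 2018-08-18, 2018-08-22 through 2018-08-22, 2018-08-28 through 2018-08-31, 2018-09-12 through 2018-09-15, 2018-09-19 through 2018-09-27

A, merged: 2018-08-19 through 2018-08-21, 2018-08-23 through 2018-08-27, 2018-09-01 through 2018-09-11, 2018-09-19 through 2018-09-27.
B, merged: 2018-08-16 through 2018-09-15.
A but not B: 2018-09-19 through 2018-09-27.
B but not A: 2018-08-16 through 2018-08-18, 2018-08-22 through 2018-08-22, 2018-08-28 through 2018-08-31, 2018-09-12 through 2018-09-15.
Combining gives A △ B.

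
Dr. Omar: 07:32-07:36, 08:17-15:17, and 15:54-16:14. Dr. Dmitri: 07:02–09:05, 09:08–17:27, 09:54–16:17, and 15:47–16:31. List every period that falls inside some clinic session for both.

Merge the second list: 07:02–09:05, 09:08–17:27.
07:32–07:36 overlaps B on 07:32–07:36.
08:17–15:17 overlaps B on 08:17–09:05, 09:08–15:17.
15:54–16:14 overlaps B on 15:54–16:14.

07:32–07:36, 08:17–09:05, 09:08–15:17, 15:54–16:14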